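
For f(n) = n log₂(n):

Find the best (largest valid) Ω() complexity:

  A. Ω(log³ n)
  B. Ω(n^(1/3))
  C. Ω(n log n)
C

f(n) = n log₂(n) is Ω(n log n).
All listed options are valid Big-Ω bounds (lower bounds),
but Ω(n log n) is the tightest (largest valid bound).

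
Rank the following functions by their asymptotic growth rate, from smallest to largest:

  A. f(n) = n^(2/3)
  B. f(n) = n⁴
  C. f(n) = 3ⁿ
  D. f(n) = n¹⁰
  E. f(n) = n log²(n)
A < E < B < D < C

Comparing growth rates:
A = n^(2/3) is O(n^(2/3))
E = n log²(n) is O(n log² n)
B = n⁴ is O(n⁴)
D = n¹⁰ is O(n¹⁰)
C = 3ⁿ is O(3ⁿ)

Therefore, the order from slowest to fastest is: A < E < B < D < C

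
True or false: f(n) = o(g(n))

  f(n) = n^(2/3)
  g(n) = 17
False

f(n) = n^(2/3) is O(n^(2/3)), and g(n) = 17 is O(1).
Since O(n^(2/3)) grows faster than or equal to O(1), f(n) = o(g(n)) is false.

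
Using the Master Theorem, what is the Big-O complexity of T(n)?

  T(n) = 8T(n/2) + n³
Θ(n³ log n)

Master Theorem: a = 8, b = 2, f(n) = n³.
Compute the critical exponent d = log₂(8) = 3.
Compare f(n) = Θ(n³) against n^d:
  k = 3 = d, so f(n) = Θ(n^d) — Case 2.
  Work is balanced across levels: T(n) = Θ(n^d log n) = Θ(n³ log n).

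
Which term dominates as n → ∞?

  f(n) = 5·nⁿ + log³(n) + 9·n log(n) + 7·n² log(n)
5·nⁿ

Looking at each term:
  - 5·nⁿ is O(nⁿ)
  - log³(n) is O(log³ n)
  - 9·n log(n) is O(n log n)
  - 7·n² log(n) is O(n² log n)

The term 5·nⁿ (O(nⁿ)) grows fastest and dominates all others.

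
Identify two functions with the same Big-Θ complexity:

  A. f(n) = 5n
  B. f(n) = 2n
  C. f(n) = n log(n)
A and B

Examining each function:
  A. 5n is O(n)
  B. 2n is O(n)
  C. n log(n) is O(n log n)

Functions A and B both have the same complexity class.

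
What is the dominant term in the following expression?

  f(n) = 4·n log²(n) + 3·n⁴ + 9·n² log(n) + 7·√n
3·n⁴

Looking at each term:
  - 4·n log²(n) is O(n log² n)
  - 3·n⁴ is O(n⁴)
  - 9·n² log(n) is O(n² log n)
  - 7·√n is O(√n)

The term 3·n⁴ (O(n⁴)) grows fastest and dominates all others.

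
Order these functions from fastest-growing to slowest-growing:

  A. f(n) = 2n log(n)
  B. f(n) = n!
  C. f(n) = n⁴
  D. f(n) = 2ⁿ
B > D > C > A

Comparing growth rates:
B = n! is O(n!)
D = 2ⁿ is O(2ⁿ)
C = n⁴ is O(n⁴)
A = 2n log(n) is O(n log n)

Therefore, the order from fastest to slowest is: B > D > C > A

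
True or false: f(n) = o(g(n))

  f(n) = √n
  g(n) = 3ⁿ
True

f(n) = √n is O(√n), and g(n) = 3ⁿ is O(3ⁿ).
Since O(√n) grows strictly slower than O(3ⁿ), f(n) = o(g(n)) is true.
This means lim(n→∞) f(n)/g(n) = 0.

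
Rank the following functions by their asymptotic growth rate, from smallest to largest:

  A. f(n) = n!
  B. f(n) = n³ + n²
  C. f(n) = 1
C < B < A

Comparing growth rates:
C = 1 is O(1)
B = n³ + n² is O(n³)
A = n! is O(n!)

Therefore, the order from slowest to fastest is: C < B < A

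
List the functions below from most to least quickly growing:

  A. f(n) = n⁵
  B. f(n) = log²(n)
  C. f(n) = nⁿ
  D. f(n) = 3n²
C > A > D > B

Comparing growth rates:
C = nⁿ is O(nⁿ)
A = n⁵ is O(n⁵)
D = 3n² is O(n²)
B = log²(n) is O(log² n)

Therefore, the order from fastest to slowest is: C > A > D > B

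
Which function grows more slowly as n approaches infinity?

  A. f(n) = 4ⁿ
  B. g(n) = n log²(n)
B

f(n) = 4ⁿ is O(4ⁿ), while g(n) = n log²(n) is O(n log² n).
Since O(n log² n) grows slower than O(4ⁿ), g(n) is dominated.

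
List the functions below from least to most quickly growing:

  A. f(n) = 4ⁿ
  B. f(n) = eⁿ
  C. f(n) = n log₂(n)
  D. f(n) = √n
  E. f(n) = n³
D < C < E < B < A

Comparing growth rates:
D = √n is O(√n)
C = n log₂(n) is O(n log n)
E = n³ is O(n³)
B = eⁿ is O(eⁿ)
A = 4ⁿ is O(4ⁿ)

Therefore, the order from slowest to fastest is: D < C < E < B < A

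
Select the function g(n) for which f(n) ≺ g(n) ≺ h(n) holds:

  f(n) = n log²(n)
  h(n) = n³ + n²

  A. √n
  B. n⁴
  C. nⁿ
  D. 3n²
D

We need g(n) with n log²(n) = o(g(n)) and g(n) = o(n³ + n²), i.e. O(n log² n) ≺ g ≺ O(n³).
Check each option:
  A. √n — O(√n) does not grow strictly faster than f(n)
  B. n⁴ — O(n⁴) does not grow strictly slower than h(n)
  C. nⁿ — O(nⁿ) does not grow strictly slower than h(n)
  D. 3n² — O(n²) is strictly between O(n log² n) and O(n³) ✓

Only option D (3n²) lies strictly between.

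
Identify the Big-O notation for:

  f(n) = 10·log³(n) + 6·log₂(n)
O(log³ n)

The dominant term in 10·log³(n) + 6·log₂(n) is 10·log³(n), which is Θ(log³ n).
Lower-order terms (6·log₂(n)) are asymptotically negligible.
Constants are absorbed, so the tightest bound is O(log³ n).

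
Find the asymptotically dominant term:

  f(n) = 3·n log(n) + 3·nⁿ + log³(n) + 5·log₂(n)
3·nⁿ

Looking at each term:
  - 3·n log(n) is O(n log n)
  - 3·nⁿ is O(nⁿ)
  - log³(n) is O(log³ n)
  - 5·log₂(n) is O(log n)

The term 3·nⁿ (O(nⁿ)) grows fastest and dominates all others.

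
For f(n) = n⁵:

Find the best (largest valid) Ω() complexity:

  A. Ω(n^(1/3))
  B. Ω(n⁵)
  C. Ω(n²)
B

f(n) = n⁵ is Ω(n⁵).
All listed options are valid Big-Ω bounds (lower bounds),
but Ω(n⁵) is the tightest (largest valid bound).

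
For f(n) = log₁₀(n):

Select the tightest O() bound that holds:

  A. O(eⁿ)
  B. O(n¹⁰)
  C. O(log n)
C

f(n) = log₁₀(n) is O(log n).
All listed options are valid Big-O bounds (upper bounds),
but O(log n) is the tightest (smallest valid bound).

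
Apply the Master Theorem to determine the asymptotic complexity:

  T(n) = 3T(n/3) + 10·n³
Θ(n³)

Master Theorem: a = 3, b = 3, f(n) = 10·n³.
Compute the critical exponent d = log₃(3) = 1.
Compare f(n) = Θ(n³) against n^d:
  k = 3 > d = 1, so f(n) = Ω(n^(d+ε)) — Case 3.
  Regularity: a·(n/b)^3/n^3 = a/b^3 = 3/27 < 1 ✓.
  The top-level work dominates: T(n) = Θ(f(n)) = Θ(n³).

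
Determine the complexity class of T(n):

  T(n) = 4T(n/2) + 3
Θ(n²)

Master Theorem: a = 4, b = 2, f(n) = 3.
Compute the critical exponent d = log₂(4) = 2.
Compare f(n) = Θ(1) against n^d:
  k = 0 < d = 2, so f(n) = O(n^(d-ε)) — Case 1.
  The recursion cost dominates: T(n) = Θ(n^d) = Θ(n²).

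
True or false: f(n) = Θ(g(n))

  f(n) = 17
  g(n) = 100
True

f(n) = 17 and g(n) = 100 are both O(1).
Since they have the same asymptotic growth rate, f(n) = Θ(g(n)) is true.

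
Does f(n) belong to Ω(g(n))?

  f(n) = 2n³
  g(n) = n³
True

f(n) = 2n³ and g(n) = n³ are both O(n³).
Big-Ω permits equal growth rates (f ≥ c·g for some c > 0), so f(n) = Ω(g(n)) is true.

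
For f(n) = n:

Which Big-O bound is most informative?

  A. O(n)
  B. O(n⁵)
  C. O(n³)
A

f(n) = n is O(n).
All listed options are valid Big-O bounds (upper bounds),
but O(n) is the tightest (smallest valid bound).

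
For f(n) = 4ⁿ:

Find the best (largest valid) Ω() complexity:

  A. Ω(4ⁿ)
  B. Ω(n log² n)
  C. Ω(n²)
A

f(n) = 4ⁿ is Ω(4ⁿ).
All listed options are valid Big-Ω bounds (lower bounds),
but Ω(4ⁿ) is the tightest (largest valid bound).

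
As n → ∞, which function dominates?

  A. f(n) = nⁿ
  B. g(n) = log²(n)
A

f(n) = nⁿ is O(nⁿ), while g(n) = log²(n) is O(log² n).
Since O(nⁿ) grows faster than O(log² n), f(n) dominates.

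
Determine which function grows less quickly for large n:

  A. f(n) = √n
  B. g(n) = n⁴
A

f(n) = √n is O(√n), while g(n) = n⁴ is O(n⁴).
Since O(√n) grows slower than O(n⁴), f(n) is dominated.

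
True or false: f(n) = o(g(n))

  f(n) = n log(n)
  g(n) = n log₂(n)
False

f(n) = n log(n) is O(n log n), and g(n) = n log₂(n) is O(n log n).
Since they have the same growth rate, f(n) = o(g(n)) is false.
(f = o(g) requires f to grow strictly slower, not equal.)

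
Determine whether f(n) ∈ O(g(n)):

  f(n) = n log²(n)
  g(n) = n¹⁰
True

f(n) = n log²(n) is O(n log² n), and g(n) = n¹⁰ is O(n¹⁰).
Since O(n log² n) ⊆ O(n¹⁰) (f grows no faster than g), f(n) = O(g(n)) is true.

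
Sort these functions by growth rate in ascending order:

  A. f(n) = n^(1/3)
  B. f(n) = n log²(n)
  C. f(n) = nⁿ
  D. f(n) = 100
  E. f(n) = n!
D < A < B < E < C

Comparing growth rates:
D = 100 is O(1)
A = n^(1/3) is O(n^(1/3))
B = n log²(n) is O(n log² n)
E = n! is O(n!)
C = nⁿ is O(nⁿ)

Therefore, the order from slowest to fastest is: D < A < B < E < C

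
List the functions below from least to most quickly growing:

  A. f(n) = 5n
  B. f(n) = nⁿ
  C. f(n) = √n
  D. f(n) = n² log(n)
C < A < D < B

Comparing growth rates:
C = √n is O(√n)
A = 5n is O(n)
D = n² log(n) is O(n² log n)
B = nⁿ is O(nⁿ)

Therefore, the order from slowest to fastest is: C < A < D < B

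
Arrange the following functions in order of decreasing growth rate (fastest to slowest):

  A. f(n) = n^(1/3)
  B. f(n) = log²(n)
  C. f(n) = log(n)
A > B > C

Comparing growth rates:
A = n^(1/3) is O(n^(1/3))
B = log²(n) is O(log² n)
C = log(n) is O(log n)

Therefore, the order from fastest to slowest is: A > B > C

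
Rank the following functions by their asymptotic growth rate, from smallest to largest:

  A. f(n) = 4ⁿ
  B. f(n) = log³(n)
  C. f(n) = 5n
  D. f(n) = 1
D < B < C < A

Comparing growth rates:
D = 1 is O(1)
B = log³(n) is O(log³ n)
C = 5n is O(n)
A = 4ⁿ is O(4ⁿ)

Therefore, the order from slowest to fastest is: D < B < C < A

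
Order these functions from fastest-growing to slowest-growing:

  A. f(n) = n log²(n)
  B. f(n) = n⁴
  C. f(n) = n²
B > C > A

Comparing growth rates:
B = n⁴ is O(n⁴)
C = n² is O(n²)
A = n log²(n) is O(n log² n)

Therefore, the order from fastest to slowest is: B > C > A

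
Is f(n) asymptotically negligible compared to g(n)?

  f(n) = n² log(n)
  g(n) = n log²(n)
False

f(n) = n² log(n) is O(n² log n), and g(n) = n log²(n) is O(n log² n).
Since O(n² log n) grows faster than or equal to O(n log² n), f(n) = o(g(n)) is false.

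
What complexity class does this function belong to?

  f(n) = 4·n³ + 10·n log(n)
O(n³)

The dominant term in 4·n³ + 10·n log(n) is 4·n³, which is Θ(n³).
Lower-order terms (10·n log(n)) are asymptotically negligible.
Constants are absorbed, so the tightest bound is O(n³).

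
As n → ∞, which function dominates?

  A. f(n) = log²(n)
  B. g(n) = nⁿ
B

f(n) = log²(n) is O(log² n), while g(n) = nⁿ is O(nⁿ).
Since O(nⁿ) grows faster than O(log² n), g(n) dominates.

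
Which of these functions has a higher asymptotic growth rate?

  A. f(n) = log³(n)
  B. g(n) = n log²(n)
B

f(n) = log³(n) is O(log³ n), while g(n) = n log²(n) is O(n log² n).
Since O(n log² n) grows faster than O(log³ n), g(n) dominates.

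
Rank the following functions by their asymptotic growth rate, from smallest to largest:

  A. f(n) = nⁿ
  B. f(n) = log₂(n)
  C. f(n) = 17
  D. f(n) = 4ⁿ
C < B < D < A

Comparing growth rates:
C = 17 is O(1)
B = log₂(n) is O(log n)
D = 4ⁿ is O(4ⁿ)
A = nⁿ is O(nⁿ)

Therefore, the order from slowest to fastest is: C < B < D < A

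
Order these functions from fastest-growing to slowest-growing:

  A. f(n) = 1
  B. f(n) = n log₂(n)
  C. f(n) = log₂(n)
B > C > A

Comparing growth rates:
B = n log₂(n) is O(n log n)
C = log₂(n) is O(log n)
A = 1 is O(1)

Therefore, the order from fastest to slowest is: B > C > A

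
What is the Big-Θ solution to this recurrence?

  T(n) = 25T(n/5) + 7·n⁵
Θ(n⁵)

Master Theorem: a = 25, b = 5, f(n) = 7·n⁵.
Compute the critical exponent d = log₅(25) = 2.
Compare f(n) = Θ(n⁵) against n^d:
  k = 5 > d = 2, so f(n) = Ω(n^(d+ε)) — Case 3.
  Regularity: a·(n/b)^5/n^5 = a/b^5 = 25/3125 < 1 ✓.
  The top-level work dominates: T(n) = Θ(f(n)) = Θ(n⁵).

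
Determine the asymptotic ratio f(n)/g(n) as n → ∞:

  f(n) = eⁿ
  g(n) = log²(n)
∞

Since eⁿ (O(eⁿ)) grows faster than log²(n) (O(log² n)),
the ratio f(n)/g(n) → ∞ as n → ∞.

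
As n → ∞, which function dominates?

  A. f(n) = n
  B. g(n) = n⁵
B

f(n) = n is O(n), while g(n) = n⁵ is O(n⁵).
Since O(n⁵) grows faster than O(n), g(n) dominates.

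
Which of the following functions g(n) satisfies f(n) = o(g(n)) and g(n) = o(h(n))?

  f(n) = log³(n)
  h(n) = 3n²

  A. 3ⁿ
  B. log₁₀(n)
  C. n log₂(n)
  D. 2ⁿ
C

We need g(n) with log³(n) = o(g(n)) and g(n) = o(3n²), i.e. O(log³ n) ≺ g ≺ O(n²).
Check each option:
  A. 3ⁿ — O(3ⁿ) does not grow strictly slower than h(n)
  B. log₁₀(n) — O(log n) does not grow strictly faster than f(n)
  C. n log₂(n) — O(n log n) is strictly between O(log³ n) and O(n²) ✓
  D. 2ⁿ — O(2ⁿ) does not grow strictly slower than h(n)

Only option C (n log₂(n)) lies strictly between.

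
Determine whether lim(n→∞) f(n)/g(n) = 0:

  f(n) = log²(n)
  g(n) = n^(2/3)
True

f(n) = log²(n) is O(log² n), and g(n) = n^(2/3) is O(n^(2/3)).
Since O(log² n) grows strictly slower than O(n^(2/3)), f(n) = o(g(n)) is true.
This means lim(n→∞) f(n)/g(n) = 0.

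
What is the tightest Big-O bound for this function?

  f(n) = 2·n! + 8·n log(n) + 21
O(n!)

The dominant term in 2·n! + 8·n log(n) + 21 is 2·n!, which is Θ(n!).
Lower-order terms (8·n log(n), 21) are asymptotically negligible.
Constants are absorbed, so the tightest bound is O(n!).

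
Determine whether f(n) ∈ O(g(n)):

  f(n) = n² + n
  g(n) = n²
True

f(n) = n² + n and g(n) = n² are both O(n²).
Big-O permits equal growth rates (f ≤ c·g for some c), so f(n) = O(g(n)) is true.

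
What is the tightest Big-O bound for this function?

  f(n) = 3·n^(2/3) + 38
O(n^(2/3))

The dominant term in 3·n^(2/3) + 38 is 3·n^(2/3), which is Θ(n^(2/3)).
Lower-order terms (38) are asymptotically negligible.
Constants are absorbed, so the tightest bound is O(n^(2/3)).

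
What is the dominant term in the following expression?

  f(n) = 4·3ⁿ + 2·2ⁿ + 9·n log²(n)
4·3ⁿ

Looking at each term:
  - 4·3ⁿ is O(3ⁿ)
  - 2·2ⁿ is O(2ⁿ)
  - 9·n log²(n) is O(n log² n)

The term 4·3ⁿ (O(3ⁿ)) grows fastest and dominates all others.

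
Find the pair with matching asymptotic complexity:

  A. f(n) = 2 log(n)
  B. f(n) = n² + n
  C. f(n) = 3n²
B and C

Examining each function:
  A. 2 log(n) is O(log n)
  B. n² + n is O(n²)
  C. 3n² is O(n²)

Functions B and C both have the same complexity class.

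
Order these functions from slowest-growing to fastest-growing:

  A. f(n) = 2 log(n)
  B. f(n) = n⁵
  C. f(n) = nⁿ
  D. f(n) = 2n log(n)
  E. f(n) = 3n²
A < D < E < B < C

Comparing growth rates:
A = 2 log(n) is O(log n)
D = 2n log(n) is O(n log n)
E = 3n² is O(n²)
B = n⁵ is O(n⁵)
C = nⁿ is O(nⁿ)

Therefore, the order from slowest to fastest is: A < D < E < B < C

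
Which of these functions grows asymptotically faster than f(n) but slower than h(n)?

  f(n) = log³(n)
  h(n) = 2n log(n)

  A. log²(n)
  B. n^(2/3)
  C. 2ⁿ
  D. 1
B

We need g(n) with log³(n) = o(g(n)) and g(n) = o(2n log(n)), i.e. O(log³ n) ≺ g ≺ O(n log n).
Check each option:
  A. log²(n) — O(log² n) does not grow strictly faster than f(n)
  B. n^(2/3) — O(n^(2/3)) is strictly between O(log³ n) and O(n log n) ✓
  C. 2ⁿ — O(2ⁿ) does not grow strictly slower than h(n)
  D. 1 — O(1) does not grow strictly faster than f(n)

Only option B (n^(2/3)) lies strictly between.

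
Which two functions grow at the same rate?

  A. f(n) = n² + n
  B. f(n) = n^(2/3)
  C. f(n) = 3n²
A and C

Examining each function:
  A. n² + n is O(n²)
  B. n^(2/3) is O(n^(2/3))
  C. 3n² is O(n²)

Functions A and C both have the same complexity class.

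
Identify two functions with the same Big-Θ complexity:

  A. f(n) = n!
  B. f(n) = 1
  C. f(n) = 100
B and C

Examining each function:
  A. n! is O(n!)
  B. 1 is O(1)
  C. 100 is O(1)

Functions B and C both have the same complexity class.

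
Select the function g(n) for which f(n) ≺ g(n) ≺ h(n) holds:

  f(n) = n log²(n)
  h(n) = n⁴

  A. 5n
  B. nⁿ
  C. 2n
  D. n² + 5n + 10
D

We need g(n) with n log²(n) = o(g(n)) and g(n) = o(n⁴), i.e. O(n log² n) ≺ g ≺ O(n⁴).
Check each option:
  A. 5n — O(n) does not grow strictly faster than f(n)
  B. nⁿ — O(nⁿ) does not grow strictly slower than h(n)
  C. 2n — O(n) does not grow strictly faster than f(n)
  D. n² + 5n + 10 — O(n²) is strictly between O(n log² n) and O(n⁴) ✓

Only option D (n² + 5n + 10) lies strictly between.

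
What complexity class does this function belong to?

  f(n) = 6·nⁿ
O(nⁿ)

The dominant term in 6·nⁿ is 6·nⁿ, which is Θ(nⁿ).
Constants are absorbed, so the tightest bound is O(nⁿ).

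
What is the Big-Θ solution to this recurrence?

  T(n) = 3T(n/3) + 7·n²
Θ(n²)

Master Theorem: a = 3, b = 3, f(n) = 7·n².
Compute the critical exponent d = log₃(3) = 1.
Compare f(n) = Θ(n²) against n^d:
  k = 2 > d = 1, so f(n) = Ω(n^(d+ε)) — Case 3.
  Regularity: a·(n/b)^2/n^2 = a/b^2 = 3/9 < 1 ✓.
  The top-level work dominates: T(n) = Θ(f(n)) = Θ(n²).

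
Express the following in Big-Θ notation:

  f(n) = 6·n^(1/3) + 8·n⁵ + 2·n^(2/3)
Θ(n⁵)

Order the terms by growth rate: 6·n^(1/3) ≺ 2·n^(2/3) ≺ 8·n⁵.
The fastest-growing term 8·n⁵ dominates as n → ∞; dropping its constant factor gives Θ(n⁵).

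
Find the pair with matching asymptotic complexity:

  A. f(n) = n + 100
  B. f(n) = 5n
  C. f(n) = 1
A and B

Examining each function:
  A. n + 100 is O(n)
  B. 5n is O(n)
  C. 1 is O(1)

Functions A and B both have the same complexity class.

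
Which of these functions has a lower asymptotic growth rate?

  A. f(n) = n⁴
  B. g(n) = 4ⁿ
A

f(n) = n⁴ is O(n⁴), while g(n) = 4ⁿ is O(4ⁿ).
Since O(n⁴) grows slower than O(4ⁿ), f(n) is dominated.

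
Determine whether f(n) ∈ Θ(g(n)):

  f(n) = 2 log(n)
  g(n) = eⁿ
False

f(n) = 2 log(n) is O(log n), and g(n) = eⁿ is O(eⁿ).
Since they have different growth rates, f(n) = Θ(g(n)) is false.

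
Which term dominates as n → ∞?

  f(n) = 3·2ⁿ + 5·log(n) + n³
3·2ⁿ

Looking at each term:
  - 3·2ⁿ is O(2ⁿ)
  - 5·log(n) is O(log n)
  - n³ is O(n³)

The term 3·2ⁿ (O(2ⁿ)) grows fastest and dominates all others.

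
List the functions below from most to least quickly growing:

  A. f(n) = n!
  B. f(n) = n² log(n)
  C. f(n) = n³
A > C > B

Comparing growth rates:
A = n! is O(n!)
C = n³ is O(n³)
B = n² log(n) is O(n² log n)

Therefore, the order from fastest to slowest is: A > C > B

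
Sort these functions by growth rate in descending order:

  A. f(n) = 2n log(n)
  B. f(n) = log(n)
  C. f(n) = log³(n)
A > C > B

Comparing growth rates:
A = 2n log(n) is O(n log n)
C = log³(n) is O(log³ n)
B = log(n) is O(log n)

Therefore, the order from fastest to slowest is: A > C > B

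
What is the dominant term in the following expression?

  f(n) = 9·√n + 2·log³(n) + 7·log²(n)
9·√n

Looking at each term:
  - 9·√n is O(√n)
  - 2·log³(n) is O(log³ n)
  - 7·log²(n) is O(log² n)

The term 9·√n (O(√n)) grows fastest and dominates all others.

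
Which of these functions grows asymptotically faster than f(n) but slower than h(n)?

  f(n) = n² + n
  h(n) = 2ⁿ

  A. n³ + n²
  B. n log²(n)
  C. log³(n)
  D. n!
A

We need g(n) with n² + n = o(g(n)) and g(n) = o(2ⁿ), i.e. O(n²) ≺ g ≺ O(2ⁿ).
Check each option:
  A. n³ + n² — O(n³) is strictly between O(n²) and O(2ⁿ) ✓
  B. n log²(n) — O(n log² n) does not grow strictly faster than f(n)
  C. log³(n) — O(log³ n) does not grow strictly faster than f(n)
  D. n! — O(n!) does not grow strictly slower than h(n)

Only option A (n³ + n²) lies strictly between.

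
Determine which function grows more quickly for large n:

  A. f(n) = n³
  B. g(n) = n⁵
B

f(n) = n³ is O(n³), while g(n) = n⁵ is O(n⁵).
Since O(n⁵) grows faster than O(n³), g(n) dominates.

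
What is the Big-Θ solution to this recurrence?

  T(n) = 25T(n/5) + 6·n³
Θ(n³)

Master Theorem: a = 25, b = 5, f(n) = 6·n³.
Compute the critical exponent d = log₅(25) = 2.
Compare f(n) = Θ(n³) against n^d:
  k = 3 > d = 2, so f(n) = Ω(n^(d+ε)) — Case 3.
  Regularity: a·(n/b)^3/n^3 = a/b^3 = 25/125 < 1 ✓.
  The top-level work dominates: T(n) = Θ(f(n)) = Θ(n³).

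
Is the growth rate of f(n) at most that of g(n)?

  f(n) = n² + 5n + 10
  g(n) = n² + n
True

f(n) = n² + 5n + 10 and g(n) = n² + n are both O(n²).
Big-O permits equal growth rates (f ≤ c·g for some c), so f(n) = O(g(n)) is true.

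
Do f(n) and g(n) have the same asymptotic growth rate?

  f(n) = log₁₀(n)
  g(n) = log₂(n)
True

f(n) = log₁₀(n) and g(n) = log₂(n) are both O(log n).
Since they have the same asymptotic growth rate, f(n) = Θ(g(n)) is true.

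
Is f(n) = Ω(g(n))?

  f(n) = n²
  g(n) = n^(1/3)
True

f(n) = n² is O(n²), and g(n) = n^(1/3) is O(n^(1/3)).
Since O(n²) grows at least as fast as O(n^(1/3)), f(n) = Ω(g(n)) is true.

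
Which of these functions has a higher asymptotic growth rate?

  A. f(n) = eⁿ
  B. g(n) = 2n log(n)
A

f(n) = eⁿ is O(eⁿ), while g(n) = 2n log(n) is O(n log n).
Since O(eⁿ) grows faster than O(n log n), f(n) dominates.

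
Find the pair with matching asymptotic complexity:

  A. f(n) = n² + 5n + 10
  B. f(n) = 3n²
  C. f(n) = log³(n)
A and B

Examining each function:
  A. n² + 5n + 10 is O(n²)
  B. 3n² is O(n²)
  C. log³(n) is O(log³ n)

Functions A and B both have the same complexity class.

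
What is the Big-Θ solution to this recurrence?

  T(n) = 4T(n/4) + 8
Θ(n)

Master Theorem: a = 4, b = 4, f(n) = 8.
Compute the critical exponent d = log₄(4) = 1.
Compare f(n) = Θ(1) against n^d:
  k = 0 < d = 1, so f(n) = O(n^(d-ε)) — Case 1.
  The recursion cost dominates: T(n) = Θ(n^d) = Θ(n).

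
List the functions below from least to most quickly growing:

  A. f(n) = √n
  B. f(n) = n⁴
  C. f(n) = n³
A < C < B

Comparing growth rates:
A = √n is O(√n)
C = n³ is O(n³)
B = n⁴ is O(n⁴)

Therefore, the order from slowest to fastest is: A < C < B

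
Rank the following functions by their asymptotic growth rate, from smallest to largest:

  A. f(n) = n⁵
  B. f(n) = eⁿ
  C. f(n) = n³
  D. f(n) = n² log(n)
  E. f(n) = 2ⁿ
D < C < A < E < B

Comparing growth rates:
D = n² log(n) is O(n² log n)
C = n³ is O(n³)
A = n⁵ is O(n⁵)
E = 2ⁿ is O(2ⁿ)
B = eⁿ is O(eⁿ)

Therefore, the order from slowest to fastest is: D < C < A < E < B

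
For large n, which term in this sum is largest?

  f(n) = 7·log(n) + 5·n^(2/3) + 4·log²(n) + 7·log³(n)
5·n^(2/3)

Looking at each term:
  - 7·log(n) is O(log n)
  - 5·n^(2/3) is O(n^(2/3))
  - 4·log²(n) is O(log² n)
  - 7·log³(n) is O(log³ n)

The term 5·n^(2/3) (O(n^(2/3))) grows fastest and dominates all others.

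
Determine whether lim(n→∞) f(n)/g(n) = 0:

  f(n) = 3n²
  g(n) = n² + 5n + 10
False

f(n) = 3n² is O(n²), and g(n) = n² + 5n + 10 is O(n²).
Since they have the same growth rate, f(n) = o(g(n)) is false.
(f = o(g) requires f to grow strictly slower, not equal.)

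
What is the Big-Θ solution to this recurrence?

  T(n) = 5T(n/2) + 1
Θ(n^log₂(5))

Master Theorem: a = 5, b = 2, f(n) = 1.
Compute the critical exponent d = log₂(5) = 2.322.
Compare f(n) = Θ(1) against n^d:
  k = 0 < d = 2.322, so f(n) = O(n^(d-ε)) — Case 1.
  The recursion cost dominates: T(n) = Θ(n^d) = Θ(n^log₂(5)).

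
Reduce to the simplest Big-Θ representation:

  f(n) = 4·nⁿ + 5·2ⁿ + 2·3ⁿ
Θ(nⁿ)

Order the terms by growth rate: 5·2ⁿ ≺ 2·3ⁿ ≺ 4·nⁿ.
The fastest-growing term 4·nⁿ dominates as n → ∞; dropping its constant factor gives Θ(nⁿ).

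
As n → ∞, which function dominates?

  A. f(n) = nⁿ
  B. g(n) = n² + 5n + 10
A

f(n) = nⁿ is O(nⁿ), while g(n) = n² + 5n + 10 is O(n²).
Since O(nⁿ) grows faster than O(n²), f(n) dominates.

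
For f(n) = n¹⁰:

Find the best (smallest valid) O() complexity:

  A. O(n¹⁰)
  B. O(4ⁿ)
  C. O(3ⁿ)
A

f(n) = n¹⁰ is O(n¹⁰).
All listed options are valid Big-O bounds (upper bounds),
but O(n¹⁰) is the tightest (smallest valid bound).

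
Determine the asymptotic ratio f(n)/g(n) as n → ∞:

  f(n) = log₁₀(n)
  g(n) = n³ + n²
0

Since log₁₀(n) (O(log n)) grows slower than n³ + n² (O(n³)),
the ratio f(n)/g(n) → 0 as n → ∞.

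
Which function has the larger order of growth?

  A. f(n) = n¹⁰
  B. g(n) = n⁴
A

f(n) = n¹⁰ is O(n¹⁰), while g(n) = n⁴ is O(n⁴).
Since O(n¹⁰) grows faster than O(n⁴), f(n) dominates.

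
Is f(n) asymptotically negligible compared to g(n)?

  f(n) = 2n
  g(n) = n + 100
False

f(n) = 2n is O(n), and g(n) = n + 100 is O(n).
Since they have the same growth rate, f(n) = o(g(n)) is false.
(f = o(g) requires f to grow strictly slower, not equal.)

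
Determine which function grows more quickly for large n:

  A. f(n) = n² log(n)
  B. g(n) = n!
B

f(n) = n² log(n) is O(n² log n), while g(n) = n! is O(n!).
Since O(n!) grows faster than O(n² log n), g(n) dominates.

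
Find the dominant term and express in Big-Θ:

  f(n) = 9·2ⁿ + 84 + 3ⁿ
Θ(3ⁿ)

Order the terms by growth rate: 84 ≺ 9·2ⁿ ≺ 3ⁿ.
The fastest-growing term 3ⁿ dominates as n → ∞; dropping its constant factor gives Θ(3ⁿ).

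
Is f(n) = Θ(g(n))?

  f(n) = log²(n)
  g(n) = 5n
False

f(n) = log²(n) is O(log² n), and g(n) = 5n is O(n).
Since they have different growth rates, f(n) = Θ(g(n)) is false.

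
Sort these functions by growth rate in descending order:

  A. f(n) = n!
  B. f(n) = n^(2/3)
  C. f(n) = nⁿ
C > A > B

Comparing growth rates:
C = nⁿ is O(nⁿ)
A = n! is O(n!)
B = n^(2/3) is O(n^(2/3))

Therefore, the order from fastest to slowest is: C > A > B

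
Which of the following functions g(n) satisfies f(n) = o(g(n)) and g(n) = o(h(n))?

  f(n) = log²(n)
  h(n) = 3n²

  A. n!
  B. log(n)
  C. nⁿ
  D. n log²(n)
D

We need g(n) with log²(n) = o(g(n)) and g(n) = o(3n²), i.e. O(log² n) ≺ g ≺ O(n²).
Check each option:
  A. n! — O(n!) does not grow strictly slower than h(n)
  B. log(n) — O(log n) does not grow strictly faster than f(n)
  C. nⁿ — O(nⁿ) does not grow strictly slower than h(n)
  D. n log²(n) — O(n log² n) is strictly between O(log² n) and O(n²) ✓

Only option D (n log²(n)) lies strictly between.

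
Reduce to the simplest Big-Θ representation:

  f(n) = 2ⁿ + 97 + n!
Θ(n!)

Order the terms by growth rate: 97 ≺ 2ⁿ ≺ n!.
The fastest-growing term n! dominates as n → ∞; dropping its constant factor gives Θ(n!).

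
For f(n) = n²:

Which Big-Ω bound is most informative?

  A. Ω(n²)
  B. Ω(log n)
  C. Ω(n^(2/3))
A

f(n) = n² is Ω(n²).
All listed options are valid Big-Ω bounds (lower bounds),
but Ω(n²) is the tightest (largest valid bound).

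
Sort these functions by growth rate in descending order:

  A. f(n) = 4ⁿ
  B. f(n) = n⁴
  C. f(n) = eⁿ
A > C > B

Comparing growth rates:
A = 4ⁿ is O(4ⁿ)
C = eⁿ is O(eⁿ)
B = n⁴ is O(n⁴)

Therefore, the order from fastest to slowest is: A > C > B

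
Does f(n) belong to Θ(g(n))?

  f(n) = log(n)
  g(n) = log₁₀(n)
True

f(n) = log(n) and g(n) = log₁₀(n) are both O(log n).
Since they have the same asymptotic growth rate, f(n) = Θ(g(n)) is true.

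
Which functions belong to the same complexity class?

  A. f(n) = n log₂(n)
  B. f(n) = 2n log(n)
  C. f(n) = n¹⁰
A and B

Examining each function:
  A. n log₂(n) is O(n log n)
  B. 2n log(n) is O(n log n)
  C. n¹⁰ is O(n¹⁰)

Functions A and B both have the same complexity class.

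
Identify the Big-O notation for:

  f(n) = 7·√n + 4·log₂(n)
O(√n)

The dominant term in 7·√n + 4·log₂(n) is 7·√n, which is Θ(√n).
Lower-order terms (4·log₂(n)) are asymptotically negligible.
Constants are absorbed, so the tightest bound is O(√n).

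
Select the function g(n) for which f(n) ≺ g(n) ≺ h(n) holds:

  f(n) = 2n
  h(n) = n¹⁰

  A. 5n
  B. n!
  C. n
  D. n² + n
D

We need g(n) with 2n = o(g(n)) and g(n) = o(n¹⁰), i.e. O(n) ≺ g ≺ O(n¹⁰).
Check each option:
  A. 5n — O(n) does not grow strictly faster than f(n)
  B. n! — O(n!) does not grow strictly slower than h(n)
  C. n — O(n) does not grow strictly faster than f(n)
  D. n² + n — O(n²) is strictly between O(n) and O(n¹⁰) ✓

Only option D (n² + n) lies strictly between.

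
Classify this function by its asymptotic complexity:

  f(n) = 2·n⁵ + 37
O(n⁵)

The dominant term in 2·n⁵ + 37 is 2·n⁵, which is Θ(n⁵).
Lower-order terms (37) are asymptotically negligible.
Constants are absorbed, so the tightest bound is O(n⁵).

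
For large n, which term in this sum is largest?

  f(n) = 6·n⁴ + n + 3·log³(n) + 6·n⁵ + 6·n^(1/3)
6·n⁵

Looking at each term:
  - 6·n⁴ is O(n⁴)
  - n is O(n)
  - 3·log³(n) is O(log³ n)
  - 6·n⁵ is O(n⁵)
  - 6·n^(1/3) is O(n^(1/3))

The term 6·n⁵ (O(n⁵)) grows fastest and dominates all others.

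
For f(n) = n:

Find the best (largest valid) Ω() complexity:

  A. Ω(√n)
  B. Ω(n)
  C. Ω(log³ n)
B

f(n) = n is Ω(n).
All listed options are valid Big-Ω bounds (lower bounds),
but Ω(n) is the tightest (largest valid bound).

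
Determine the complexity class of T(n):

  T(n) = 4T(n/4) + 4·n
Θ(n log n)

Master Theorem: a = 4, b = 4, f(n) = 4·n.
Compute the critical exponent d = log₄(4) = 1.
Compare f(n) = Θ(n) against n^d:
  k = 1 = d, so f(n) = Θ(n^d) — Case 2.
  Work is balanced across levels: T(n) = Θ(n^d log n) = Θ(n log n).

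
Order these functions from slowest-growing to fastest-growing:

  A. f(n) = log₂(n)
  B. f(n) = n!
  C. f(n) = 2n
A < C < B

Comparing growth rates:
A = log₂(n) is O(log n)
C = 2n is O(n)
B = n! is O(n!)

Therefore, the order from slowest to fastest is: A < C < B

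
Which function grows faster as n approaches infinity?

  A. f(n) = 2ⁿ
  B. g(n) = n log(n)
A

f(n) = 2ⁿ is O(2ⁿ), while g(n) = n log(n) is O(n log n).
Since O(2ⁿ) grows faster than O(n log n), f(n) dominates.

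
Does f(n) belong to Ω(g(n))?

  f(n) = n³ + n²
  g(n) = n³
True

f(n) = n³ + n² and g(n) = n³ are both O(n³).
Big-Ω permits equal growth rates (f ≥ c·g for some c > 0), so f(n) = Ω(g(n)) is true.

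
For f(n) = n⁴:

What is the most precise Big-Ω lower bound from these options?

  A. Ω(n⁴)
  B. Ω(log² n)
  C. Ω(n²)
A

f(n) = n⁴ is Ω(n⁴).
All listed options are valid Big-Ω bounds (lower bounds),
but Ω(n⁴) is the tightest (largest valid bound).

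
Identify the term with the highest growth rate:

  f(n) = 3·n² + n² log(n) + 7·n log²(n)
n² log(n)

Looking at each term:
  - 3·n² is O(n²)
  - n² log(n) is O(n² log n)
  - 7·n log²(n) is O(n log² n)

The term n² log(n) (O(n² log n)) grows fastest and dominates all others.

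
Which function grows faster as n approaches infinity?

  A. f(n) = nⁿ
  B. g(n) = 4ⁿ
A

f(n) = nⁿ is O(nⁿ), while g(n) = 4ⁿ is O(4ⁿ).
Since O(nⁿ) grows faster than O(4ⁿ), f(n) dominates.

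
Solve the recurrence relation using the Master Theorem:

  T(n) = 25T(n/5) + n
Θ(n²)

Master Theorem: a = 25, b = 5, f(n) = n.
Compute the critical exponent d = log₅(25) = 2.
Compare f(n) = Θ(n) against n^d:
  k = 1 < d = 2, so f(n) = O(n^(d-ε)) — Case 1.
  The recursion cost dominates: T(n) = Θ(n^d) = Θ(n²).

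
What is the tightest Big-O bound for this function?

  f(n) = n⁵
O(n⁵)

The dominant term in n⁵ is n⁵, which is Θ(n⁵).
Constants are absorbed, so the tightest bound is O(n⁵).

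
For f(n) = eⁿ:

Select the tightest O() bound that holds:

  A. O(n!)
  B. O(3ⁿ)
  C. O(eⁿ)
C

f(n) = eⁿ is O(eⁿ).
All listed options are valid Big-O bounds (upper bounds),
but O(eⁿ) is the tightest (smallest valid bound).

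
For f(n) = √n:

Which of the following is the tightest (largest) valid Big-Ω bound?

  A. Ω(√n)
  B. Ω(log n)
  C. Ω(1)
A

f(n) = √n is Ω(√n).
All listed options are valid Big-Ω bounds (lower bounds),
but Ω(√n) is the tightest (largest valid bound).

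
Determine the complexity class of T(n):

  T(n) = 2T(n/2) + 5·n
Θ(n log n)

Master Theorem: a = 2, b = 2, f(n) = 5·n.
Compute the critical exponent d = log₂(2) = 1.
Compare f(n) = Θ(n) against n^d:
  k = 1 = d, so f(n) = Θ(n^d) — Case 2.
  Work is balanced across levels: T(n) = Θ(n^d log n) = Θ(n log n).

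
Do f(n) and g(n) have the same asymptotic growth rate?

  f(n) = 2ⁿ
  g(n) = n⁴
False

f(n) = 2ⁿ is O(2ⁿ), and g(n) = n⁴ is O(n⁴).
Since they have different growth rates, f(n) = Θ(g(n)) is false.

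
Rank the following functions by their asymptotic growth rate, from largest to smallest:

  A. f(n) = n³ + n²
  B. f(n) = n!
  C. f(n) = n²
B > A > C

Comparing growth rates:
B = n! is O(n!)
A = n³ + n² is O(n³)
C = n² is O(n²)

Therefore, the order from fastest to slowest is: B > A > C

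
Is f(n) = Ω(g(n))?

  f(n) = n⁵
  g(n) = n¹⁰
False

f(n) = n⁵ is O(n⁵), and g(n) = n¹⁰ is O(n¹⁰).
Since O(n⁵) grows slower than O(n¹⁰), f(n) = Ω(g(n)) is false.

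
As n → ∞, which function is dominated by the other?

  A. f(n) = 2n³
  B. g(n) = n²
B

f(n) = 2n³ is O(n³), while g(n) = n² is O(n²).
Since O(n²) grows slower than O(n³), g(n) is dominated.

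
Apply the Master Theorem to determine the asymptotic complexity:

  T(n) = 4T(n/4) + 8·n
Θ(n log n)

Master Theorem: a = 4, b = 4, f(n) = 8·n.
Compute the critical exponent d = log₄(4) = 1.
Compare f(n) = Θ(n) against n^d:
  k = 1 = d, so f(n) = Θ(n^d) — Case 2.
  Work is balanced across levels: T(n) = Θ(n^d log n) = Θ(n log n).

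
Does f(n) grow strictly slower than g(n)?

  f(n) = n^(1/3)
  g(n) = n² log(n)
True

f(n) = n^(1/3) is O(n^(1/3)), and g(n) = n² log(n) is O(n² log n).
Since O(n^(1/3)) grows strictly slower than O(n² log n), f(n) = o(g(n)) is true.
This means lim(n→∞) f(n)/g(n) = 0.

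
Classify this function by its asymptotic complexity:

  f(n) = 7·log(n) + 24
O(log n)

The dominant term in 7·log(n) + 24 is 7·log(n), which is Θ(log n).
Lower-order terms (24) are asymptotically negligible.
Constants are absorbed, so the tightest bound is O(log n).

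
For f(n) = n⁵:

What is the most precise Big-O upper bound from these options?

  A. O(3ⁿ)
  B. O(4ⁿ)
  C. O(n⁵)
C

f(n) = n⁵ is O(n⁵).
All listed options are valid Big-O bounds (upper bounds),
but O(n⁵) is the tightest (smallest valid bound).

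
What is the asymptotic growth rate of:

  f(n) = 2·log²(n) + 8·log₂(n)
Θ(log² n)

Order the terms by growth rate: 8·log₂(n) ≺ 2·log²(n).
The fastest-growing term 2·log²(n) dominates as n → ∞; dropping its constant factor gives Θ(log² n).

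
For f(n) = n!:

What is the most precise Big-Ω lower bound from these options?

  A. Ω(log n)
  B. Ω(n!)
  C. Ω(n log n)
B

f(n) = n! is Ω(n!).
All listed options are valid Big-Ω bounds (lower bounds),
but Ω(n!) is the tightest (largest valid bound).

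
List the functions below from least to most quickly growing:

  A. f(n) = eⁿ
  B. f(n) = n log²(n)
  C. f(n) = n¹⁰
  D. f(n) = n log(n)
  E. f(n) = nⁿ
D < B < C < A < E

Comparing growth rates:
D = n log(n) is O(n log n)
B = n log²(n) is O(n log² n)
C = n¹⁰ is O(n¹⁰)
A = eⁿ is O(eⁿ)
E = nⁿ is O(nⁿ)

Therefore, the order from slowest to fastest is: D < B < C < A < E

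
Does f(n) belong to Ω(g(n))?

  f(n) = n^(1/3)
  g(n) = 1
True

f(n) = n^(1/3) is O(n^(1/3)), and g(n) = 1 is O(1).
Since O(n^(1/3)) grows at least as fast as O(1), f(n) = Ω(g(n)) is true.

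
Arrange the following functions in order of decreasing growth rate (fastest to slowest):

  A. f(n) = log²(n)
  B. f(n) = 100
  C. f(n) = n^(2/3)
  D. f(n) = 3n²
D > C > A > B

Comparing growth rates:
D = 3n² is O(n²)
C = n^(2/3) is O(n^(2/3))
A = log²(n) is O(log² n)
B = 100 is O(1)

Therefore, the order from fastest to slowest is: D > C > A > B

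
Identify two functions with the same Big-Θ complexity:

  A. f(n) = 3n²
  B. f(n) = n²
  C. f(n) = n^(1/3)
A and B

Examining each function:
  A. 3n² is O(n²)
  B. n² is O(n²)
  C. n^(1/3) is O(n^(1/3))

Functions A and B both have the same complexity class.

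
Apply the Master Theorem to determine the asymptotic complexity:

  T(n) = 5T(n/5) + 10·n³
Θ(n³)

Master Theorem: a = 5, b = 5, f(n) = 10·n³.
Compute the critical exponent d = log₅(5) = 1.
Compare f(n) = Θ(n³) against n^d:
  k = 3 > d = 1, so f(n) = Ω(n^(d+ε)) — Case 3.
  Regularity: a·(n/b)^3/n^3 = a/b^3 = 5/125 < 1 ✓.
  The top-level work dominates: T(n) = Θ(f(n)) = Θ(n³).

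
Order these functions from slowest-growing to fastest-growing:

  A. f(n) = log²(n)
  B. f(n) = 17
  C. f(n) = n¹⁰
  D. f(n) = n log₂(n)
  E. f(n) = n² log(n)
B < A < D < E < C

Comparing growth rates:
B = 17 is O(1)
A = log²(n) is O(log² n)
D = n log₂(n) is O(n log n)
E = n² log(n) is O(n² log n)
C = n¹⁰ is O(n¹⁰)

Therefore, the order from slowest to fastest is: B < A < D < E < C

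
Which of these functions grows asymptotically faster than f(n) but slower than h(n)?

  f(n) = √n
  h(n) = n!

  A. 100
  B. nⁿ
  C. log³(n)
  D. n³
D

We need g(n) with √n = o(g(n)) and g(n) = o(n!), i.e. O(√n) ≺ g ≺ O(n!).
Check each option:
  A. 100 — O(1) does not grow strictly faster than f(n)
  B. nⁿ — O(nⁿ) does not grow strictly slower than h(n)
  C. log³(n) — O(log³ n) does not grow strictly faster than f(n)
  D. n³ — O(n³) is strictly between O(√n) and O(n!) ✓

Only option D (n³) lies strictly between.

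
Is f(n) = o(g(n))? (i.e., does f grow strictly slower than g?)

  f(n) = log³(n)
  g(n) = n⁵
True

f(n) = log³(n) is O(log³ n), and g(n) = n⁵ is O(n⁵).
Since O(log³ n) grows strictly slower than O(n⁵), f(n) = o(g(n)) is true.
This means lim(n→∞) f(n)/g(n) = 0.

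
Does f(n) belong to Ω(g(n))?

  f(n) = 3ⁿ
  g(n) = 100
True

f(n) = 3ⁿ is O(3ⁿ), and g(n) = 100 is O(1).
Since O(3ⁿ) grows at least as fast as O(1), f(n) = Ω(g(n)) is true.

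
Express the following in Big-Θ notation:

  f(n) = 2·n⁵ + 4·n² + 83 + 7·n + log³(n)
Θ(n⁵)

Order the terms by growth rate: 83 ≺ log³(n) ≺ 7·n ≺ 4·n² ≺ 2·n⁵.
The fastest-growing term 2·n⁵ dominates as n → ∞; dropping its constant factor gives Θ(n⁵).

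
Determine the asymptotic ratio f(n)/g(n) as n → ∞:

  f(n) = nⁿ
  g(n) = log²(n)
∞

Since nⁿ (O(nⁿ)) grows faster than log²(n) (O(log² n)),
the ratio f(n)/g(n) → ∞ as n → ∞.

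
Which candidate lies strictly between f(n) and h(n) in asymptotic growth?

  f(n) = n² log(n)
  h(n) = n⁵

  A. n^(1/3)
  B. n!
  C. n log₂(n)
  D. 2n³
D

We need g(n) with n² log(n) = o(g(n)) and g(n) = o(n⁵), i.e. O(n² log n) ≺ g ≺ O(n⁵).
Check each option:
  A. n^(1/3) — O(n^(1/3)) does not grow strictly faster than f(n)
  B. n! — O(n!) does not grow strictly slower than h(n)
  C. n log₂(n) — O(n log n) does not grow strictly faster than f(n)
  D. 2n³ — O(n³) is strictly between O(n² log n) and O(n⁵) ✓

Only option D (2n³) lies strictly between.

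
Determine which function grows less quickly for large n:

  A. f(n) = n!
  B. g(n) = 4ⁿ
B

f(n) = n! is O(n!), while g(n) = 4ⁿ is O(4ⁿ).
Since O(4ⁿ) grows slower than O(n!), g(n) is dominated.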